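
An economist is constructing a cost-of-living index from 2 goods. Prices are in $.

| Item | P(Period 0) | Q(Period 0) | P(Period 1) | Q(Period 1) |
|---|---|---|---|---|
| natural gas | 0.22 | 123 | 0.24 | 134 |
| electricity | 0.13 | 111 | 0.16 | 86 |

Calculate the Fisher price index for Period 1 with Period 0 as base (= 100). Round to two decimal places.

113.44

Laspeyres component (base-period weights):
ΣP(Period 1)Q(Period 0) = 0.24×123 + 0.16×111 = 29.52 + 17.76 = 47.28
ΣP(Period 0)Q(Period 0) = 0.22×123 + 0.13×111 = 27.06 + 14.43 = 41.49
L = 47.28 / 41.49 × 100 = 113.9552
Paasche component (current-period weights):
ΣP(Period 1)Q(Period 1) = 0.24×134 + 0.16×86 = 32.16 + 13.76 = 45.92
ΣP(Period 0)Q(Period 1) = 0.22×134 + 0.13×86 = 29.48 + 11.18 = 40.66
P = 45.92 / 40.66 × 100 = 112.9365
Fisher = √(L × P) = √(113.9552 × 112.9365) = 113.4447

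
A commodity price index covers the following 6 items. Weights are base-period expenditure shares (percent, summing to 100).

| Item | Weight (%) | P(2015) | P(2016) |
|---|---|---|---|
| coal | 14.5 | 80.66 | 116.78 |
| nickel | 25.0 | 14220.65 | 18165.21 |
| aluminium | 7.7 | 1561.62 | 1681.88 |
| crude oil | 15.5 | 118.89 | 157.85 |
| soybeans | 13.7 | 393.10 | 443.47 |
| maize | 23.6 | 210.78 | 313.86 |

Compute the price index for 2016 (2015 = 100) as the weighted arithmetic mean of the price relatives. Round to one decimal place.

132.4

coal: 14.5 × (116.78/80.66) = 14.5 × 1.447806 = 20.9932
nickel: 25.0 × (18165.21/14220.65) = 25.0 × 1.277383 = 31.9346
aluminium: 7.7 × (1681.88/1561.62) = 7.7 × 1.077010 = 8.2930
crude oil: 15.5 × (157.85/118.89) = 15.5 × 1.327698 = 20.5793
soybeans: 13.7 × (443.47/393.10) = 13.7 × 1.128135 = 15.4555
maize: 23.6 × (313.86/210.78) = 23.6 × 1.489041 = 35.1414
Index = Σ wᵢ·(p₁ᵢ/p₀ᵢ) = 20.9932 + 31.9346 + 8.2930 + 20.5793 + 15.4555 + 35.1414 = 132.3969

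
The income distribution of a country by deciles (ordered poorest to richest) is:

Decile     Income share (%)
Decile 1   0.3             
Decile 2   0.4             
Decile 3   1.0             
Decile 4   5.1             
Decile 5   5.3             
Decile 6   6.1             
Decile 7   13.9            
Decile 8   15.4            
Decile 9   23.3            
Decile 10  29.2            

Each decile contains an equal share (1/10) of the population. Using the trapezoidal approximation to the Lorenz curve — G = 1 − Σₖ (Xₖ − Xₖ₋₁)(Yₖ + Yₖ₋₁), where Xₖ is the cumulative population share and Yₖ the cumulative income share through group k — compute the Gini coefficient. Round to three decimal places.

Cumulative income shares Yₖ: 0.0030, 0.0070, 0.0170, 0.0680, 0.1210, 0.1820, 0.3210, 0.4750, 0.7080, 1.0000
Σ (Xₖ−Xₖ₋₁)(Yₖ+Yₖ₋₁) = (1/10)(0.0030+0.0000) + (1/10)(0.0070+0.0030) + (1/10)(0.0170+0.0070) + (1/10)(0.0680+0.0170) + (1/10)(0.1210+0.0680) + (1/10)(0.1820+0.1210) + (1/10)(0.3210+0.1820) + (1/10)(0.4750+0.3210) + (1/10)(0.7080+0.4750) + (1/10)(1.0000+0.7080)
  = 0.0003 + 0.0010 + 0.0024 + 0.0085 + 0.0189 + 0.0303 + 0.0503 + 0.0796 + 0.1183 + 0.1708 = 0.4804
G = 1 − 0.4804 = 0.5196

0.520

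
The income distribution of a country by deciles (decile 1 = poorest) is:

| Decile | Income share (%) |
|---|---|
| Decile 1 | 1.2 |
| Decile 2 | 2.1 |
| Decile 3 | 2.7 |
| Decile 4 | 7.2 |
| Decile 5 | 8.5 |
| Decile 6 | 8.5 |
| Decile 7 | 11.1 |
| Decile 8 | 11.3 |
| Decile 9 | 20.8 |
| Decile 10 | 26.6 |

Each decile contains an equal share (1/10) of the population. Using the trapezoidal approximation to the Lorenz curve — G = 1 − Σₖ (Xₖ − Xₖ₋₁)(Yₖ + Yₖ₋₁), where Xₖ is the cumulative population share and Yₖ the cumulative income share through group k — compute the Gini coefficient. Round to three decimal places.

Cumulative income shares Yₖ: 0.0120, 0.0330, 0.0600, 0.1320, 0.2170, 0.3020, 0.4130, 0.5260, 0.7340, 1.0000
Σ (Xₖ−Xₖ₋₁)(Yₖ+Yₖ₋₁) = (1/10)(0.0120+0.0000) + (1/10)(0.0330+0.0120) + (1/10)(0.0600+0.0330) + (1/10)(0.1320+0.0600) + (1/10)(0.2170+0.1320) + (1/10)(0.3020+0.2170) + (1/10)(0.4130+0.3020) + (1/10)(0.5260+0.4130) + (1/10)(0.7340+0.5260) + (1/10)(1.0000+0.7340)
  = 0.0012 + 0.0045 + 0.0093 + 0.0192 + 0.0349 + 0.0519 + 0.0715 + 0.0939 + 0.1260 + 0.1734 = 0.5858
G = 1 − 0.5858 = 0.4142

0.414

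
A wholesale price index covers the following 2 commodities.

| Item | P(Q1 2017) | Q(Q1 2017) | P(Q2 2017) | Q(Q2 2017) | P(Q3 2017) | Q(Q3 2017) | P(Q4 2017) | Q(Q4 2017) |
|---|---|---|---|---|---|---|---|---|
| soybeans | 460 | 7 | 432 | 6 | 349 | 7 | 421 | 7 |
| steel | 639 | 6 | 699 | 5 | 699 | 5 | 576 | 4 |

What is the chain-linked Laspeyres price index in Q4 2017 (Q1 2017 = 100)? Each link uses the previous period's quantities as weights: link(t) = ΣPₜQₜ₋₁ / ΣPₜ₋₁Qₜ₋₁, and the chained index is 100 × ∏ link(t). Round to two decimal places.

Link Q1 2017→Q2 2017:
ΣP(Q2 2017)Q(Q1 2017) = 432×7 + 699×6 = 3024 + 4194 = 7218
ΣP(Q1 2017)Q(Q1 2017) = 460×7 + 639×6 = 3220 + 3834 = 7054
link = 7218/7054 = 1.023249
Link Q2 2017→Q3 2017:
ΣP(Q3 2017)Q(Q2 2017) = 349×6 + 699×5 = 2094 + 3495 = 5589
ΣP(Q2 2017)Q(Q2 2017) = 432×6 + 699×5 = 2592 + 3495 = 6087
link = 5589/6087 = 0.918186
Link Q3 2017→Q4 2017:
ΣP(Q4 2017)Q(Q3 2017) = 421×7 + 576×5 = 2947 + 2880 = 5827
ΣP(Q3 2017)Q(Q3 2017) = 349×7 + 699×5 = 2443 + 3495 = 5938
link = 5827/5938 = 0.981307
Chained index = 100 × 1.023249 × 0.918186 × 0.981307 = 92.1971

92.20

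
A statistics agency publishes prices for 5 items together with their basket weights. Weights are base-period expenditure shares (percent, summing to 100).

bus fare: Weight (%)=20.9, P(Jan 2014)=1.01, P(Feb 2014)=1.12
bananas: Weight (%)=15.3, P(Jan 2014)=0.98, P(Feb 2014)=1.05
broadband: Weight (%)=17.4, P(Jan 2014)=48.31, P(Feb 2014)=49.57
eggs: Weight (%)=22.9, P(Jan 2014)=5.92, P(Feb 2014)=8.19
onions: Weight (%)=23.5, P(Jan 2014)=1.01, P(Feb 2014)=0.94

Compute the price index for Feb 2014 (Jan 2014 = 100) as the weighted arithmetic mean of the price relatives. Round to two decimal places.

110.98

bus fare: 20.9 × (1.12/1.01) = 20.9 × 1.108911 = 23.1762
bananas: 15.3 × (1.05/0.98) = 15.3 × 1.071429 = 16.3929
broadband: 17.4 × (49.57/48.31) = 17.4 × 1.026082 = 17.8538
eggs: 22.9 × (8.19/5.92) = 22.9 × 1.383446 = 31.6809
onions: 23.5 × (0.94/1.01) = 23.5 × 0.930693 = 21.8713
Index = Σ wᵢ·(p₁ᵢ/p₀ᵢ) = 23.1762 + 16.3929 + 17.8538 + 31.6809 + 21.8713 = 110.9751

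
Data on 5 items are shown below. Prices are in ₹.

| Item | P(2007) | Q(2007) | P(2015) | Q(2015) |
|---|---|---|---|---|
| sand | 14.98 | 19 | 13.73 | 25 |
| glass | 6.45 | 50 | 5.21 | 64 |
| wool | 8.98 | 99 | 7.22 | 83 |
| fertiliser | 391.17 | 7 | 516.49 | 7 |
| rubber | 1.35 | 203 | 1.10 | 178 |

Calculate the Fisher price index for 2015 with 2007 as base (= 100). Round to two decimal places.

112.67

Laspeyres component (base-period weights):
ΣP(2015)Q(2007) = 13.73×19 + 5.21×50 + 7.22×99 + 516.49×7 + 1.10×203 = 260.87 + 260.5 + 714.78 + 3615.43 + 223.3 = 5074.88
ΣP(2007)Q(2007) = 14.98×19 + 6.45×50 + 8.98×99 + 391.17×7 + 1.35×203 = 284.62 + 322.5 + 889.02 + 2738.19 + 274.05 = 4508.38
L = 5074.88 / 4508.38 × 100 = 112.5655
Paasche component (current-period weights):
ΣP(2015)Q(2015) = 13.73×25 + 5.21×64 + 7.22×83 + 516.49×7 + 1.10×178 = 343.25 + 333.44 + 599.26 + 3615.43 + 195.8 = 5087.18
ΣP(2007)Q(2015) = 14.98×25 + 6.45×64 + 8.98×83 + 391.17×7 + 1.35×178 = 374.5 + 412.8 + 745.34 + 2738.19 + 240.3 = 4511.13
P = 5087.18 / 4511.13 × 100 = 112.7695
Fisher = √(L × P) = √(112.5655 × 112.7695) = 112.6675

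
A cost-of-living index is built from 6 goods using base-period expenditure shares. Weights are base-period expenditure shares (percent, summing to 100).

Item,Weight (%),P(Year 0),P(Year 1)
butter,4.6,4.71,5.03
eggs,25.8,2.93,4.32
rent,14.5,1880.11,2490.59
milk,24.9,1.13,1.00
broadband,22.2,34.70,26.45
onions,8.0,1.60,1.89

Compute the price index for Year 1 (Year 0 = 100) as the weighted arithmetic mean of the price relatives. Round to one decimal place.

110.6

butter: 4.6 × (5.03/4.71) = 4.6 × 1.067941 = 4.9125
eggs: 25.8 × (4.32/2.93) = 25.8 × 1.474403 = 38.0396
rent: 14.5 × (2490.59/1880.11) = 14.5 × 1.324704 = 19.2082
milk: 24.9 × (1.00/1.13) = 24.9 × 0.884956 = 22.0354
broadband: 22.2 × (26.45/34.70) = 22.2 × 0.762248 = 16.9219
onions: 8.0 × (1.89/1.60) = 8.0 × 1.181250 = 9.4500
Index = Σ wᵢ·(p₁ᵢ/p₀ᵢ) = 4.9125 + 38.0396 + 19.2082 + 22.0354 + 16.9219 + 9.4500 = 110.5676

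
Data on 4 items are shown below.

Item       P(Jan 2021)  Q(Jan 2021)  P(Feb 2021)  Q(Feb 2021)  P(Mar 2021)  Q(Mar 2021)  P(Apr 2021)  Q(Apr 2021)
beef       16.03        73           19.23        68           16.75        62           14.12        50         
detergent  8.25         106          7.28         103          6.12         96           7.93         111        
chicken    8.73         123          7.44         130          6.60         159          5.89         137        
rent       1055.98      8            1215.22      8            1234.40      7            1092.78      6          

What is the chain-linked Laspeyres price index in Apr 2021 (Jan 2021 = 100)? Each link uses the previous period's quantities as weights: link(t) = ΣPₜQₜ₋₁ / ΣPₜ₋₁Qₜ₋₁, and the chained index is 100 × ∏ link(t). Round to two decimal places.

Link Jan 2021→Feb 2021:
ΣP(Feb 2021)Q(Jan 2021) = 19.23×73 + 7.28×106 + 7.44×123 + 1215.22×8 = 1403.79 + 771.68 + 915.12 + 9721.76 = 12812.35
ΣP(Jan 2021)Q(Jan 2021) = 16.03×73 + 8.25×106 + 8.73×123 + 1055.98×8 = 1170.19 + 874.5 + 1073.79 + 8447.84 = 11566.32
link = 12812.35/11566.32 = 1.107729
Link Feb 2021→Mar 2021:
ΣP(Mar 2021)Q(Feb 2021) = 16.75×68 + 6.12×103 + 6.60×130 + 1234.40×8 = 1139 + 630.36 + 858 + 9875.2 = 12502.56
ΣP(Feb 2021)Q(Feb 2021) = 19.23×68 + 7.28×103 + 7.44×130 + 1215.22×8 = 1307.64 + 749.84 + 967.2 + 9721.76 = 12746.44
link = 12502.56/12746.44 = 0.980867
Link Mar 2021→Apr 2021:
ΣP(Apr 2021)Q(Mar 2021) = 14.12×62 + 7.93×96 + 5.89×159 + 1092.78×7 = 875.44 + 761.28 + 936.51 + 7649.46 = 10222.69
ΣP(Mar 2021)Q(Mar 2021) = 16.75×62 + 6.12×96 + 6.60×159 + 1234.40×7 = 1038.5 + 587.52 + 1049.4 + 8640.8 = 11316.22
link = 10222.69/11316.22 = 0.903366
Chained index = 100 × 1.107729 × 0.980867 × 0.903366 = 98.1539

98.15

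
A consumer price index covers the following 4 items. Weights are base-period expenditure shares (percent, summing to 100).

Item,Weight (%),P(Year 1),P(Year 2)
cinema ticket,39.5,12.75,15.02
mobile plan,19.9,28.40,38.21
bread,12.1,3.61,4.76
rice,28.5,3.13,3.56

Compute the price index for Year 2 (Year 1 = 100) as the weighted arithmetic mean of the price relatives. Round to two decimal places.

121.68

cinema ticket: 39.5 × (15.02/12.75) = 39.5 × 1.178039 = 46.5325
mobile plan: 19.9 × (38.21/28.40) = 19.9 × 1.345423 = 26.7739
bread: 12.1 × (4.76/3.61) = 12.1 × 1.318560 = 15.9546
rice: 28.5 × (3.56/3.13) = 28.5 × 1.137380 = 32.4153
Index = Σ wᵢ·(p₁ᵢ/p₀ᵢ) = 46.5325 + 26.7739 + 15.9546 + 32.4153 = 121.6764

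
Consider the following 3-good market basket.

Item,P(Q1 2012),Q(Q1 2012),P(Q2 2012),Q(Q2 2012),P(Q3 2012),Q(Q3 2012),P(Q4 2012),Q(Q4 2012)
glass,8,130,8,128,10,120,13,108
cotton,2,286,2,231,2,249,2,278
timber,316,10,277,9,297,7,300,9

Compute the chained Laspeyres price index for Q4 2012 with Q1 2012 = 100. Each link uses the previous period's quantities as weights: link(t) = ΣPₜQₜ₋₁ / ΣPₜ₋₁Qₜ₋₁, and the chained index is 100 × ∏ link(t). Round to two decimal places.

112.17

Link Q1 2012→Q2 2012:
ΣP(Q2 2012)Q(Q1 2012) = 8×130 + 2×286 + 277×10 = 1040 + 572 + 2770 = 4382
ΣP(Q1 2012)Q(Q1 2012) = 8×130 + 2×286 + 316×10 = 1040 + 572 + 3160 = 4772
link = 4382/4772 = 0.918273
Link Q2 2012→Q3 2012:
ΣP(Q3 2012)Q(Q2 2012) = 10×128 + 2×231 + 297×9 = 1280 + 462 + 2673 = 4415
ΣP(Q2 2012)Q(Q2 2012) = 8×128 + 2×231 + 277×9 = 1024 + 462 + 2493 = 3979
link = 4415/3979 = 1.109575
Link Q3 2012→Q4 2012:
ΣP(Q4 2012)Q(Q3 2012) = 13×120 + 2×249 + 300×7 = 1560 + 498 + 2100 = 4158
ΣP(Q3 2012)Q(Q3 2012) = 10×120 + 2×249 + 297×7 = 1200 + 498 + 2079 = 3777
link = 4158/3777 = 1.100874
Chained index = 100 × 0.918273 × 1.109575 × 1.100874 = 112.1673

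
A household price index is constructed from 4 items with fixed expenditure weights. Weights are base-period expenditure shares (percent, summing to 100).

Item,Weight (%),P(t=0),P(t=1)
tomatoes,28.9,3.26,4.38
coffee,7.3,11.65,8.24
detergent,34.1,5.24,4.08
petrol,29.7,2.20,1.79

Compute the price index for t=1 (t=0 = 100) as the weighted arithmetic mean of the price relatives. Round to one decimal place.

94.7

tomatoes: 28.9 × (4.38/3.26) = 28.9 × 1.343558 = 38.8288
coffee: 7.3 × (8.24/11.65) = 7.3 × 0.707296 = 5.1633
detergent: 34.1 × (4.08/5.24) = 34.1 × 0.778626 = 26.5511
petrol: 29.7 × (1.79/2.20) = 29.7 × 0.813636 = 24.1650
Index = Σ wᵢ·(p₁ᵢ/p₀ᵢ) = 38.8288 + 5.1633 + 26.5511 + 24.1650 = 94.7082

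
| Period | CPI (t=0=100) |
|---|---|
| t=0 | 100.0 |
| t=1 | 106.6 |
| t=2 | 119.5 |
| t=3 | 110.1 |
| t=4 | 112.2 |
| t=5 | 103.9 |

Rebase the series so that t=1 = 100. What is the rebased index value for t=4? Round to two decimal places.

105.25

Rebased(t=4) = 112.2 / 106.6 × 100 = 105.2533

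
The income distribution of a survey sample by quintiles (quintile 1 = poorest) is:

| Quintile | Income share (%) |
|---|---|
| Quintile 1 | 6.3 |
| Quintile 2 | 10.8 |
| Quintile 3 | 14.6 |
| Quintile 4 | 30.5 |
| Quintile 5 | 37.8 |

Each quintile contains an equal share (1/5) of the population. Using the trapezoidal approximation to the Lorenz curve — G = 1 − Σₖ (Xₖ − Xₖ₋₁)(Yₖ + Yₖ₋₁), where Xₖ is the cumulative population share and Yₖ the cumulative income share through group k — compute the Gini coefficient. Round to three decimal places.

Cumulative income shares Yₖ: 0.0630, 0.1710, 0.3170, 0.6220, 1.0000
Σ (Xₖ−Xₖ₋₁)(Yₖ+Yₖ₋₁) = (1/5)(0.0630+0.0000) + (1/5)(0.1710+0.0630) + (1/5)(0.3170+0.1710) + (1/5)(0.6220+0.3170) + (1/5)(1.0000+0.6220)
  = 0.0126 + 0.0468 + 0.0976 + 0.1878 + 0.3244 = 0.6692
G = 1 − 0.6692 = 0.3308

0.331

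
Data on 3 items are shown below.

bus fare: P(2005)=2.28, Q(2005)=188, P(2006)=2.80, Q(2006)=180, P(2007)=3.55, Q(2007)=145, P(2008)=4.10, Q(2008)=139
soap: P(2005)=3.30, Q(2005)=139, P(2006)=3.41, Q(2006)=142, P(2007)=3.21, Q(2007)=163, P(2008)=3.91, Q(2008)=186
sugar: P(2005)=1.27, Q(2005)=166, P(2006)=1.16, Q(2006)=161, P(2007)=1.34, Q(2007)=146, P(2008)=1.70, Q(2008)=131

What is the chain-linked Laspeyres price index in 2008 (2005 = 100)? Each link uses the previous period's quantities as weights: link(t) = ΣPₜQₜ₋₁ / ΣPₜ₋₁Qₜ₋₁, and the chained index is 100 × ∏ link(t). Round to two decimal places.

Link 2005→2006:
ΣP(2006)Q(2005) = 2.80×188 + 3.41×139 + 1.16×166 = 526.4 + 473.99 + 192.56 = 1192.95
ΣP(2005)Q(2005) = 2.28×188 + 3.30×139 + 1.27×166 = 428.64 + 458.7 + 210.82 = 1098.16
link = 1192.95/1098.16 = 1.086317
Link 2006→2007:
ΣP(2007)Q(2006) = 3.55×180 + 3.21×142 + 1.34×161 = 639 + 455.82 + 215.74 = 1310.56
ΣP(2006)Q(2006) = 2.80×180 + 3.41×142 + 1.16×161 = 504 + 484.22 + 186.76 = 1174.98
link = 1310.56/1174.98 = 1.115389
Link 2007→2008:
ΣP(2008)Q(2007) = 4.10×145 + 3.91×163 + 1.70×146 = 594.5 + 637.33 + 248.2 = 1480.03
ΣP(2007)Q(2007) = 3.55×145 + 3.21×163 + 1.34×146 = 514.75 + 523.23 + 195.64 = 1233.62
link = 1480.03/1233.62 = 1.199745
Chained index = 100 × 1.086317 × 1.115389 × 1.199745 = 145.3691

145.37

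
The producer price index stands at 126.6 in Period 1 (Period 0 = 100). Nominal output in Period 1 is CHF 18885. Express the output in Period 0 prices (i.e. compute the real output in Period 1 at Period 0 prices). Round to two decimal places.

Real = Nominal ÷ (Index/100) = 18885 ÷ (126.6/100)
     = 18885 ÷ 1.266 = 14917.0616

14917.06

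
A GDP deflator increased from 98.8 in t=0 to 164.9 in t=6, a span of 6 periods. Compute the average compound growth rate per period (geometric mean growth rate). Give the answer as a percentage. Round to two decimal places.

Growth factor = (164.9/98.8)^(1/6) = (1.669028)^(1/6) = 1.089124
Growth rate = 1.089124 − 1 = 0.089124 = 8.9124%

8.91%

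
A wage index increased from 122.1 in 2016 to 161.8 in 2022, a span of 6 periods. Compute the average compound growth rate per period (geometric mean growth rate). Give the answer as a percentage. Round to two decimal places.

4.80%

Growth factor = (161.8/122.1)^(1/6) = (1.325143)^(1/6) = 1.048038
Growth rate = 1.048038 − 1 = 0.048038 = 4.8038%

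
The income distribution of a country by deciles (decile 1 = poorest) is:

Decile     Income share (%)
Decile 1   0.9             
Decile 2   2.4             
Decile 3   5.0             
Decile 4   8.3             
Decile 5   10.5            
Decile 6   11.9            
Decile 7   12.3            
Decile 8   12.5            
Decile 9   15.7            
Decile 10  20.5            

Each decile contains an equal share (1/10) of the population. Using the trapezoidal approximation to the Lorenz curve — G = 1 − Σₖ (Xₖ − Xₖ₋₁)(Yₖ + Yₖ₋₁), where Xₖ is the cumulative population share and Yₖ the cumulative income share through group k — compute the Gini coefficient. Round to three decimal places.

0.320

Cumulative income shares Yₖ: 0.0090, 0.0330, 0.0830, 0.1660, 0.2710, 0.3900, 0.5130, 0.6380, 0.7950, 1.0000
Σ (Xₖ−Xₖ₋₁)(Yₖ+Yₖ₋₁) = (1/10)(0.0090+0.0000) + (1/10)(0.0330+0.0090) + (1/10)(0.0830+0.0330) + (1/10)(0.1660+0.0830) + (1/10)(0.2710+0.1660) + (1/10)(0.3900+0.2710) + (1/10)(0.5130+0.3900) + (1/10)(0.6380+0.5130) + (1/10)(0.7950+0.6380) + (1/10)(1.0000+0.7950)
  = 0.0009 + 0.0042 + 0.0116 + 0.0249 + 0.0437 + 0.0661 + 0.0903 + 0.1151 + 0.1433 + 0.1795 = 0.6796
G = 1 − 0.6796 = 0.3204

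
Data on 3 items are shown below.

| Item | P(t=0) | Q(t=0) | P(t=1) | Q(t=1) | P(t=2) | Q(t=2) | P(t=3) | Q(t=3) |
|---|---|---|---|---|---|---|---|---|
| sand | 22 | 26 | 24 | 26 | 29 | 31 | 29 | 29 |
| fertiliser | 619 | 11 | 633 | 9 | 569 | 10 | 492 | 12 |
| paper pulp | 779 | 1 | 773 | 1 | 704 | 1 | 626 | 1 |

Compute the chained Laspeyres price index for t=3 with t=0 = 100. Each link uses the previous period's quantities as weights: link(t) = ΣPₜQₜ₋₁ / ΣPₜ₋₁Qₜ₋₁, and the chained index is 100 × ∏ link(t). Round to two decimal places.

Link t=0→t=1:
ΣP(t=1)Q(t=0) = 24×26 + 633×11 + 773×1 = 624 + 6963 + 773 = 8360
ΣP(t=0)Q(t=0) = 22×26 + 619×11 + 779×1 = 572 + 6809 + 779 = 8160
link = 8360/8160 = 1.024510
Link t=1→t=2:
ΣP(t=2)Q(t=1) = 29×26 + 569×9 + 704×1 = 754 + 5121 + 704 = 6579
ΣP(t=1)Q(t=1) = 24×26 + 633×9 + 773×1 = 624 + 5697 + 773 = 7094
link = 6579/7094 = 0.927403
Link t=2→t=3:
ΣP(t=3)Q(t=2) = 29×31 + 492×10 + 626×1 = 899 + 4920 + 626 = 6445
ΣP(t=2)Q(t=2) = 29×31 + 569×10 + 704×1 = 899 + 5690 + 704 = 7293
link = 6445/7293 = 0.883724
Chained index = 100 × 1.024510 × 0.927403 × 0.883724 = 83.9656

83.97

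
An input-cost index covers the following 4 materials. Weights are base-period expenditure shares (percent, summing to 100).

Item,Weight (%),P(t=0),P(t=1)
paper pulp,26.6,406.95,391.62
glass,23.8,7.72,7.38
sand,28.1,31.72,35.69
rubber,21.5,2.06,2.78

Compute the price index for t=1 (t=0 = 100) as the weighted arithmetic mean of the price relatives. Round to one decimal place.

paper pulp: 26.6 × (391.62/406.95) = 26.6 × 0.962330 = 25.5980
glass: 23.8 × (7.38/7.72) = 23.8 × 0.955959 = 22.7518
sand: 28.1 × (35.69/31.72) = 28.1 × 1.125158 = 31.6169
rubber: 21.5 × (2.78/2.06) = 21.5 × 1.349515 = 29.0146
Index = Σ wᵢ·(p₁ᵢ/p₀ᵢ) = 25.5980 + 22.7518 + 31.6169 + 29.0146 = 108.9813

109.0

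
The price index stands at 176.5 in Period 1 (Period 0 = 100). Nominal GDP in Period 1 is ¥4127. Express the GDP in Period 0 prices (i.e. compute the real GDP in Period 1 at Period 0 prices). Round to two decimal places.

Real = Nominal ÷ (Index/100) = 4127 ÷ (176.5/100)
     = 4127 ÷ 1.765 = 2338.2436

2338.24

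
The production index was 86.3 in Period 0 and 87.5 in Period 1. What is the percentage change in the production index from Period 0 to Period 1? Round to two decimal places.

Change = (87.5 − 86.3) / 86.3 × 100
       = 1.2 / 86.3 × 100 = 1.3905%

1.39%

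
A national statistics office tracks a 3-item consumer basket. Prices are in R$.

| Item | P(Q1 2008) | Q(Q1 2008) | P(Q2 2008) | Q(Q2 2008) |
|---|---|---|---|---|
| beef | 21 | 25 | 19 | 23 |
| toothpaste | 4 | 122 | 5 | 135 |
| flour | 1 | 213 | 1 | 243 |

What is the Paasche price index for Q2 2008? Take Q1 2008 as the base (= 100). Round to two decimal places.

107.03

Paasche price index uses current-period quantities as weights.
ΣP(Q2 2008)·Q(Q2 2008) = 19×23 + 5×135 + 1×243 = 437 + 675 + 243 = 1355
ΣP(Q1 2008)·Q(Q2 2008) = 21×23 + 4×135 + 1×243 = 483 + 540 + 243 = 1266
Index = 1355 / 1266 × 100 = 107.0300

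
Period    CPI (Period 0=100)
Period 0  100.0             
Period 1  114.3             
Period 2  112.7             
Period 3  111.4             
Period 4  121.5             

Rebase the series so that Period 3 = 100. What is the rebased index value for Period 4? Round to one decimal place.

Rebased(Period 4) = 121.5 / 111.4 × 100 = 109.0664

109.1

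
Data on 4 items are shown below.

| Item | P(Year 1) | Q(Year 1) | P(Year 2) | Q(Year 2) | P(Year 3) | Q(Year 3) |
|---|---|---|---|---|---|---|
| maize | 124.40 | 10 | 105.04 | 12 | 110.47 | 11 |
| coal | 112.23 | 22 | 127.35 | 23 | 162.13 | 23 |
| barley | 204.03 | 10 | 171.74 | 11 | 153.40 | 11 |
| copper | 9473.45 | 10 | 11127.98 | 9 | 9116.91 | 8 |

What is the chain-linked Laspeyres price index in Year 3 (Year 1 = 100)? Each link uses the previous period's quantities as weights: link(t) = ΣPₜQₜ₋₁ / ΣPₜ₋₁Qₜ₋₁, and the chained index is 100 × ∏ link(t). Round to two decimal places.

97.20

Link Year 1→Year 2:
ΣP(Year 2)Q(Year 1) = 105.04×10 + 127.35×22 + 171.74×10 + 11127.98×10 = 1050.4 + 2801.7 + 1717.4 + 111279.8 = 116849.3
ΣP(Year 1)Q(Year 1) = 124.40×10 + 112.23×22 + 204.03×10 + 9473.45×10 = 1244 + 2469.06 + 2040.3 + 94734.5 = 100487.86
link = 116849.3/100487.86 = 1.162820
Link Year 2→Year 3:
ΣP(Year 3)Q(Year 2) = 110.47×12 + 162.13×23 + 153.40×11 + 9116.91×9 = 1325.64 + 3728.99 + 1687.4 + 82052.19 = 88794.22
ΣP(Year 2)Q(Year 2) = 105.04×12 + 127.35×23 + 171.74×11 + 11127.98×9 = 1260.48 + 2929.05 + 1889.14 + 100151.82 = 106230.49
link = 88794.22/106230.49 = 0.835864
Chained index = 100 × 1.162820 × 0.835864 = 97.1959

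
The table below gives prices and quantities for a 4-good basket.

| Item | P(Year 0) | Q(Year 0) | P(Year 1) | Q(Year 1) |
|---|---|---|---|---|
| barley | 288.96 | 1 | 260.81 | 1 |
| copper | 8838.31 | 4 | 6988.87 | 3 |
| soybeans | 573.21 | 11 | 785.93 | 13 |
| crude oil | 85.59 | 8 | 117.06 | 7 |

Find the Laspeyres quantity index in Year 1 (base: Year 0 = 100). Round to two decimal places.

81.76

Laspeyres quantity index uses base-period prices as weights.
ΣP(Year 0)·Q(Year 1) = 288.96×1 + 8838.31×3 + 573.21×13 + 85.59×7 = 288.96 + 26514.93 + 7451.73 + 599.13 = 34854.75
ΣP(Year 0)·Q(Year 0) = 288.96×1 + 8838.31×4 + 573.21×11 + 85.59×8 = 288.96 + 35353.24 + 6305.31 + 684.72 = 42632.23
Index = 34854.75 / 42632.23 × 100 = 81.7568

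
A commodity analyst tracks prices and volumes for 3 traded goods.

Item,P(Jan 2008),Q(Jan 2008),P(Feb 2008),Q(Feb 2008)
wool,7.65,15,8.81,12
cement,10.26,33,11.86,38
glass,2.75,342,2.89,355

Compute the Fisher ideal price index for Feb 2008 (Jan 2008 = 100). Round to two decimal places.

Laspeyres component (base-period weights):
ΣP(Feb 2008)Q(Jan 2008) = 8.81×15 + 11.86×33 + 2.89×342 = 132.15 + 391.38 + 988.38 = 1511.91
ΣP(Jan 2008)Q(Jan 2008) = 7.65×15 + 10.26×33 + 2.75×342 = 114.75 + 338.58 + 940.5 = 1393.83
L = 1511.91 / 1393.83 × 100 = 108.4716
Paasche component (current-period weights):
ΣP(Feb 2008)Q(Feb 2008) = 8.81×12 + 11.86×38 + 2.89×355 = 105.72 + 450.68 + 1025.95 = 1582.35
ΣP(Jan 2008)Q(Feb 2008) = 7.65×12 + 10.26×38 + 2.75×355 = 91.8 + 389.88 + 976.25 = 1457.93
P = 1582.35 / 1457.93 × 100 = 108.5340
Fisher = √(L × P) = √(108.4716 × 108.5340) = 108.5028

108.50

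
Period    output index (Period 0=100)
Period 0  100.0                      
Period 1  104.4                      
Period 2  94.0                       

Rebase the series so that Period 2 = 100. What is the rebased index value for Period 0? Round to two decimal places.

Rebased(Period 0) = 100.0 / 94.0 × 100 = 106.3830

106.38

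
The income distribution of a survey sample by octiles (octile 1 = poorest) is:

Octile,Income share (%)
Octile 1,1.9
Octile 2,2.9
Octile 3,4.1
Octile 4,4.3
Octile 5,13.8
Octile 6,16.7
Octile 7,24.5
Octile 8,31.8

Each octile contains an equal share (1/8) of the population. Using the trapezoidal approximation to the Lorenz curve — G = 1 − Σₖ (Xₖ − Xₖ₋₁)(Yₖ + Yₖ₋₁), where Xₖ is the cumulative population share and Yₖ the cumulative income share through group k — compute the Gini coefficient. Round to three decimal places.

0.456

Cumulative income shares Yₖ: 0.0190, 0.0480, 0.0890, 0.1320, 0.2700, 0.4370, 0.6820, 1.0000
Σ (Xₖ−Xₖ₋₁)(Yₖ+Yₖ₋₁) = (1/8)(0.0190+0.0000) + (1/8)(0.0480+0.0190) + (1/8)(0.0890+0.0480) + (1/8)(0.1320+0.0890) + (1/8)(0.2700+0.1320) + (1/8)(0.4370+0.2700) + (1/8)(0.6820+0.4370) + (1/8)(1.0000+0.6820)
  = 0.0024 + 0.0084 + 0.0171 + 0.0276 + 0.0503 + 0.0884 + 0.1399 + 0.2102 = 0.5443
G = 1 − 0.5443 = 0.4557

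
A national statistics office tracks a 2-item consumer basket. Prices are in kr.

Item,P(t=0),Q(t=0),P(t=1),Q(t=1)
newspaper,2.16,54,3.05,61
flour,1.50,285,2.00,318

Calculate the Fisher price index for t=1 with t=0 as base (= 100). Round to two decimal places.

Laspeyres component (base-period weights):
ΣP(t=1)Q(t=0) = 3.05×54 + 2.00×285 = 164.7 + 570 = 734.7
ΣP(t=0)Q(t=0) = 2.16×54 + 1.50×285 = 116.64 + 427.5 = 544.14
L = 734.7 / 544.14 × 100 = 135.0204
Paasche component (current-period weights):
ΣP(t=1)Q(t=1) = 3.05×61 + 2.00×318 = 186.05 + 636 = 822.05
ΣP(t=0)Q(t=1) = 2.16×61 + 1.50×318 = 131.76 + 477 = 608.76
P = 822.05 / 608.76 × 100 = 135.0368
Fisher = √(L × P) = √(135.0204 × 135.0368) = 135.0286

135.03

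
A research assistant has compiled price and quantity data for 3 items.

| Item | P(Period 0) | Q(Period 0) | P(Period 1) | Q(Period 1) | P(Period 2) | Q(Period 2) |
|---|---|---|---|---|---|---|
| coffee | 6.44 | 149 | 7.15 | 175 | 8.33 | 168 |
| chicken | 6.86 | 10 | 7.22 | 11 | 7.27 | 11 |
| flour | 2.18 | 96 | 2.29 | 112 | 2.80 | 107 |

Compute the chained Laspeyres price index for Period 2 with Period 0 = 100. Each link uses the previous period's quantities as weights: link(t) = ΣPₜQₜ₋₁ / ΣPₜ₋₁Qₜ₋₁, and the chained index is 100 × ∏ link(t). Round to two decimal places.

Link Period 0→Period 1:
ΣP(Period 1)Q(Period 0) = 7.15×149 + 7.22×10 + 2.29×96 = 1065.35 + 72.2 + 219.84 = 1357.39
ΣP(Period 0)Q(Period 0) = 6.44×149 + 6.86×10 + 2.18×96 = 959.56 + 68.6 + 209.28 = 1237.44
link = 1357.39/1237.44 = 1.096934
Link Period 1→Period 2:
ΣP(Period 2)Q(Period 1) = 8.33×175 + 7.27×11 + 2.80×112 = 1457.75 + 79.97 + 313.6 = 1851.32
ΣP(Period 1)Q(Period 1) = 7.15×175 + 7.22×11 + 2.29×112 = 1251.25 + 79.42 + 256.48 = 1587.15
link = 1851.32/1587.15 = 1.166443
Chained index = 100 × 1.096934 × 1.166443 = 127.9511

127.95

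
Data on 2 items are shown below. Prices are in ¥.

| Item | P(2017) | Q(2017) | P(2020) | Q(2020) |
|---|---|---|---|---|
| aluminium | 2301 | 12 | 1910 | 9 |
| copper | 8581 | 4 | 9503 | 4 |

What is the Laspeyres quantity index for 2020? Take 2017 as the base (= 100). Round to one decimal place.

Laspeyres quantity index uses base-period prices as weights.
ΣP(2017)·Q(2020) = 2301×9 + 8581×4 = 20709 + 34324 = 55033
ΣP(2017)·Q(2017) = 2301×12 + 8581×4 = 27612 + 34324 = 61936
Index = 55033 / 61936 × 100 = 88.8546

88.9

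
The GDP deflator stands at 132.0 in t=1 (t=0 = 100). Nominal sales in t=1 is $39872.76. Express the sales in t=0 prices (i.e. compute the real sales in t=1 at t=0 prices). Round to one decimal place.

Real = Nominal ÷ (Index/100) = 39872.76 ÷ (132.0/100)
     = 39872.76 ÷ 1.320 = 30206.6364

30206.6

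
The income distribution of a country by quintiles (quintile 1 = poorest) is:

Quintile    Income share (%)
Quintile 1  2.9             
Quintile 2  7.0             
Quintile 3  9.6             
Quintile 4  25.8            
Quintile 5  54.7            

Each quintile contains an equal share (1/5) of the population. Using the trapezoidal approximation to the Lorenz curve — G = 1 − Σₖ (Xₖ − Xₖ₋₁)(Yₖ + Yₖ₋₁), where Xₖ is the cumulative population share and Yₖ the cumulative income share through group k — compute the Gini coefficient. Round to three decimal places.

Cumulative income shares Yₖ: 0.0290, 0.0990, 0.1950, 0.4530, 1.0000
Σ (Xₖ−Xₖ₋₁)(Yₖ+Yₖ₋₁) = (1/5)(0.0290+0.0000) + (1/5)(0.0990+0.0290) + (1/5)(0.1950+0.0990) + (1/5)(0.4530+0.1950) + (1/5)(1.0000+0.4530)
  = 0.0058 + 0.0256 + 0.0588 + 0.1296 + 0.2906 = 0.5104
G = 1 − 0.5104 = 0.4896

0.490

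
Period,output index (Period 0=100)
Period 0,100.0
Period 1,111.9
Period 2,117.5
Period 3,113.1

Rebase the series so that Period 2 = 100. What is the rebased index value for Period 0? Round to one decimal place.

Rebased(Period 0) = 100.0 / 117.5 × 100 = 85.1064

85.1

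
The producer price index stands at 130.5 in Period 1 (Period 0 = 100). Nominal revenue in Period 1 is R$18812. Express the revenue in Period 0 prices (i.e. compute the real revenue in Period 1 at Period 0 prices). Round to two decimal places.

Real = Nominal ÷ (Index/100) = 18812 ÷ (130.5/100)
     = 18812 ÷ 1.305 = 14415.3257

14415.33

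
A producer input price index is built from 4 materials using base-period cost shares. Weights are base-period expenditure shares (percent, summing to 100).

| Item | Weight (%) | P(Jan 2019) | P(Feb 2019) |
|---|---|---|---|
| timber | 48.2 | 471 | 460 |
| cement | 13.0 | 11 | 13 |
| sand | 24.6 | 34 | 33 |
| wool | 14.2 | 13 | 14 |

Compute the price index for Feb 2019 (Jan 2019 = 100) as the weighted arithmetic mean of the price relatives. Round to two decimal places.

101.61

timber: 48.2 × (460/471) = 48.2 × 0.976645 = 47.0743
cement: 13.0 × (13/11) = 13.0 × 1.181818 = 15.3636
sand: 24.6 × (33/34) = 24.6 × 0.970588 = 23.8765
wool: 14.2 × (14/13) = 14.2 × 1.076923 = 15.2923
Index = Σ wᵢ·(p₁ᵢ/p₀ᵢ) = 47.0743 + 15.3636 + 23.8765 + 15.2923 = 101.6067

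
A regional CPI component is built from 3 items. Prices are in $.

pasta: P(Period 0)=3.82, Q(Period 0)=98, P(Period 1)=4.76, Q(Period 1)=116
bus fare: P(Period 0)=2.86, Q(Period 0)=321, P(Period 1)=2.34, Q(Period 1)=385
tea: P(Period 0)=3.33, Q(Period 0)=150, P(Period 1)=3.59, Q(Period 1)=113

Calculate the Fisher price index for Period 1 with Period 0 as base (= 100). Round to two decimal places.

Laspeyres component (base-period weights):
ΣP(Period 1)Q(Period 0) = 4.76×98 + 2.34×321 + 3.59×150 = 466.48 + 751.14 + 538.5 = 1756.12
ΣP(Period 0)Q(Period 0) = 3.82×98 + 2.86×321 + 3.33×150 = 374.36 + 918.06 + 499.5 = 1791.92
L = 1756.12 / 1791.92 × 100 = 98.0021
Paasche component (current-period weights):
ΣP(Period 1)Q(Period 1) = 4.76×116 + 2.34×385 + 3.59×113 = 552.16 + 900.9 + 405.67 = 1858.73
ΣP(Period 0)Q(Period 1) = 3.82×116 + 2.86×385 + 3.33×113 = 443.12 + 1101.1 + 376.29 = 1920.51
P = 1858.73 / 1920.51 × 100 = 96.7831
Fisher = √(L × P) = √(98.0021 × 96.7831) = 97.3907

97.39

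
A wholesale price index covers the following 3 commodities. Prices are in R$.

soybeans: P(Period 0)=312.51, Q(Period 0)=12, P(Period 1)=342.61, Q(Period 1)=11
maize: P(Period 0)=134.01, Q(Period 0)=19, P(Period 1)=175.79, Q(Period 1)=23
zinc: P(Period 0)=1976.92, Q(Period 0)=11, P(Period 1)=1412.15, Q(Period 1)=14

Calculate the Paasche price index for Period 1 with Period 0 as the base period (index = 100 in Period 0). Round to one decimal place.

Paasche price index uses current-period quantities as weights.
ΣP(Period 1)·Q(Period 1) = 342.61×11 + 175.79×23 + 1412.15×14 = 3768.71 + 4043.17 + 19770.1 = 27581.98
ΣP(Period 0)·Q(Period 1) = 312.51×11 + 134.01×23 + 1976.92×14 = 3437.61 + 3082.23 + 27676.88 = 34196.72
Index = 27581.98 / 34196.72 × 100 = 80.6568

80.7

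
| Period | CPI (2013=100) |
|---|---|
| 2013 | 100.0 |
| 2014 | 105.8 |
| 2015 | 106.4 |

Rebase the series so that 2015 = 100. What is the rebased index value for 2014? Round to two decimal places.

Rebased(2014) = 105.8 / 106.4 × 100 = 99.4361

99.44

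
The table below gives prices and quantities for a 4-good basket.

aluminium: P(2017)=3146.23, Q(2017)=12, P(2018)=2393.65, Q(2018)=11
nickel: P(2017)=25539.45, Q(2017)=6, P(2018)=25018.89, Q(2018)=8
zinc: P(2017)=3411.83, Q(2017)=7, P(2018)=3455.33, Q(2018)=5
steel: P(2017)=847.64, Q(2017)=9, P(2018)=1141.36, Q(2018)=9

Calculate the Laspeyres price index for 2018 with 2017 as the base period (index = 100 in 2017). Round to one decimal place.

95.9

Laspeyres price index uses base-period quantities as weights.
ΣP(2018)·Q(2017) = 2393.65×12 + 25018.89×6 + 3455.33×7 + 1141.36×9 = 28723.8 + 150113.34 + 24187.31 + 10272.24 = 213296.69
ΣP(2017)·Q(2017) = 3146.23×12 + 25539.45×6 + 3411.83×7 + 847.64×9 = 37754.76 + 153236.7 + 23882.81 + 7628.76 = 222503.03
Index = 213296.69 / 222503.03 × 100 = 95.8624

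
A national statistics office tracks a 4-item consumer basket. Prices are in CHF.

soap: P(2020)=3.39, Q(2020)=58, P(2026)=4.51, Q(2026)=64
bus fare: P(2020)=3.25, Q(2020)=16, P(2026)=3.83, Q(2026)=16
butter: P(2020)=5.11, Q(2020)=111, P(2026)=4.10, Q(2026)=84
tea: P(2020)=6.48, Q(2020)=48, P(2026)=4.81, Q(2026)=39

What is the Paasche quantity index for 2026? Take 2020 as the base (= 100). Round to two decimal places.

Paasche quantity index uses current-period prices as weights.
ΣP(2026)·Q(2026) = 4.51×64 + 3.83×16 + 4.10×84 + 4.81×39 = 288.64 + 61.28 + 344.4 + 187.59 = 881.91
ΣP(2026)·Q(2020) = 4.51×58 + 3.83×16 + 4.10×111 + 4.81×48 = 261.58 + 61.28 + 455.1 + 230.88 = 1008.84
Index = 881.91 / 1008.84 × 100 = 87.4182

87.42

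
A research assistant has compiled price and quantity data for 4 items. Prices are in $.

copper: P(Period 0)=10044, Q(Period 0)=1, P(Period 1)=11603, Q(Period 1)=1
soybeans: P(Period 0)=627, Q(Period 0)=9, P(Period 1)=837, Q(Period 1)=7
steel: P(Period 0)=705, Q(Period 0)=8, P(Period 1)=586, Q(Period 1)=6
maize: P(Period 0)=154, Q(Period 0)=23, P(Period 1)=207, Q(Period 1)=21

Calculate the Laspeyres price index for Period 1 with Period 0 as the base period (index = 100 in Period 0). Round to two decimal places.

114.94

Laspeyres price index uses base-period quantities as weights.
ΣP(Period 1)·Q(Period 0) = 11603×1 + 837×9 + 586×8 + 207×23 = 11603 + 7533 + 4688 + 4761 = 28585
ΣP(Period 0)·Q(Period 0) = 10044×1 + 627×9 + 705×8 + 154×23 = 10044 + 5643 + 5640 + 3542 = 24869
Index = 28585 / 24869 × 100 = 114.9423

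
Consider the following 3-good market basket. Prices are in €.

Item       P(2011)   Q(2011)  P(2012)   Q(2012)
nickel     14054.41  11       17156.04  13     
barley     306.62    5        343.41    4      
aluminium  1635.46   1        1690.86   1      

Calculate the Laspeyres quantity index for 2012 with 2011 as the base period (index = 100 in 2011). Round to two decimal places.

Laspeyres quantity index uses base-period prices as weights.
ΣP(2011)·Q(2012) = 14054.41×13 + 306.62×4 + 1635.46×1 = 182707.33 + 1226.48 + 1635.46 = 185569.27
ΣP(2011)·Q(2011) = 14054.41×11 + 306.62×5 + 1635.46×1 = 154598.51 + 1533.1 + 1635.46 = 157767.07
Index = 185569.27 / 157767.07 × 100 = 117.6223

117.62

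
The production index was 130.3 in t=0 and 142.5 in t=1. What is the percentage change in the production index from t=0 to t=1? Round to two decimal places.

Change = (142.5 − 130.3) / 130.3 × 100
       = 12.2 / 130.3 × 100 = 9.3630%

9.36%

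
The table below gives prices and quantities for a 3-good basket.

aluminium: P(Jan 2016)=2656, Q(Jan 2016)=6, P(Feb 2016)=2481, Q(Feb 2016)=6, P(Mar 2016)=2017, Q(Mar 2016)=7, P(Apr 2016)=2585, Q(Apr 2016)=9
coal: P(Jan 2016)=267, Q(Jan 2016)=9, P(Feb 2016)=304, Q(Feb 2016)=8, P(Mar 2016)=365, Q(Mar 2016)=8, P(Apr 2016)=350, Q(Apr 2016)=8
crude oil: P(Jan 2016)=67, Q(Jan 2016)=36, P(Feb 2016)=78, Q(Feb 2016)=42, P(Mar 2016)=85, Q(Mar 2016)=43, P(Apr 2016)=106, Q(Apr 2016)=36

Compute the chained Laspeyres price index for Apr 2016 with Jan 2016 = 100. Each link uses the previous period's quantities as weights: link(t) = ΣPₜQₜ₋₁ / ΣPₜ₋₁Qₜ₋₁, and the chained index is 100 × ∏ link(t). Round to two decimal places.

109.32

Link Jan 2016→Feb 2016:
ΣP(Feb 2016)Q(Jan 2016) = 2481×6 + 304×9 + 78×36 = 14886 + 2736 + 2808 = 20430
ΣP(Jan 2016)Q(Jan 2016) = 2656×6 + 267×9 + 67×36 = 15936 + 2403 + 2412 = 20751
link = 20430/20751 = 0.984531
Link Feb 2016→Mar 2016:
ΣP(Mar 2016)Q(Feb 2016) = 2017×6 + 365×8 + 85×42 = 12102 + 2920 + 3570 = 18592
ΣP(Feb 2016)Q(Feb 2016) = 2481×6 + 304×8 + 78×42 = 14886 + 2432 + 3276 = 20594
link = 18592/20594 = 0.902787
Link Mar 2016→Apr 2016:
ΣP(Apr 2016)Q(Mar 2016) = 2585×7 + 350×8 + 106×43 = 18095 + 2800 + 4558 = 25453
ΣP(Mar 2016)Q(Mar 2016) = 2017×7 + 365×8 + 85×43 = 14119 + 2920 + 3655 = 20694
link = 25453/20694 = 1.229970
Chained index = 100 × 0.984531 × 0.902787 × 1.229970 = 109.3224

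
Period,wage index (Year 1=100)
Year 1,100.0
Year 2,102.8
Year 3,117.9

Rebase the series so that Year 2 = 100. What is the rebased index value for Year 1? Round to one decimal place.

Rebased(Year 1) = 100.0 / 102.8 × 100 = 97.2763

97.3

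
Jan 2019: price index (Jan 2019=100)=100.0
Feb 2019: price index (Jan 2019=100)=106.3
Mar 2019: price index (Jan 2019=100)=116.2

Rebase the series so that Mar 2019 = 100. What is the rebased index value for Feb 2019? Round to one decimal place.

Rebased(Feb 2019) = 106.3 / 116.2 × 100 = 91.4802

91.5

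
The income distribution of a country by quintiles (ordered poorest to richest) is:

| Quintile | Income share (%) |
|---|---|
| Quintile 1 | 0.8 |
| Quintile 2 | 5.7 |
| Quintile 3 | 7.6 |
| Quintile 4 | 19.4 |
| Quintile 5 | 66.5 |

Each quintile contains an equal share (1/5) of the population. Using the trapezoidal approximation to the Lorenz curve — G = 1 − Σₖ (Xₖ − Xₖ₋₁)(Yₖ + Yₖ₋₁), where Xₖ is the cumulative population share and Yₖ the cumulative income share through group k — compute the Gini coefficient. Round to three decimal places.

Cumulative income shares Yₖ: 0.0080, 0.0650, 0.1410, 0.3350, 1.0000
Σ (Xₖ−Xₖ₋₁)(Yₖ+Yₖ₋₁) = (1/5)(0.0080+0.0000) + (1/5)(0.0650+0.0080) + (1/5)(0.1410+0.0650) + (1/5)(0.3350+0.1410) + (1/5)(1.0000+0.3350)
  = 0.0016 + 0.0146 + 0.0412 + 0.0952 + 0.2670 = 0.4196
G = 1 − 0.4196 = 0.5804

0.580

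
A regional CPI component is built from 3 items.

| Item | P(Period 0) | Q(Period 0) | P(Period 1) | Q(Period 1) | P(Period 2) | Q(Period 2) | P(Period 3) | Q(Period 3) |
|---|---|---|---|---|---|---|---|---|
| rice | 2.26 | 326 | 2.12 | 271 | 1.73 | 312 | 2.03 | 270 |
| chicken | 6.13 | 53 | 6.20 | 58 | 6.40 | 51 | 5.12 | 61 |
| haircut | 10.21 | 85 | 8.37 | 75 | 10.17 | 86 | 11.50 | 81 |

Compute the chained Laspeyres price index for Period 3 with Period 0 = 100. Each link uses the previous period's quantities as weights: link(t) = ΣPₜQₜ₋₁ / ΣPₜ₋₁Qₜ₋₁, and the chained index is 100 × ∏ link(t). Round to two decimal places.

Link Period 0→Period 1:
ΣP(Period 1)Q(Period 0) = 2.12×326 + 6.20×53 + 8.37×85 = 691.12 + 328.6 + 711.45 = 1731.17
ΣP(Period 0)Q(Period 0) = 2.26×326 + 6.13×53 + 10.21×85 = 736.76 + 324.89 + 867.85 = 1929.5
link = 1731.17/1929.5 = 0.897212
Link Period 1→Period 2:
ΣP(Period 2)Q(Period 1) = 1.73×271 + 6.40×58 + 10.17×75 = 468.83 + 371.2 + 762.75 = 1602.78
ΣP(Period 1)Q(Period 1) = 2.12×271 + 6.20×58 + 8.37×75 = 574.52 + 359.6 + 627.75 = 1561.87
link = 1602.78/1561.87 = 1.026193
Link Period 2→Period 3:
ΣP(Period 3)Q(Period 2) = 2.03×312 + 5.12×51 + 11.50×86 = 633.36 + 261.12 + 989 = 1883.48
ΣP(Period 2)Q(Period 2) = 1.73×312 + 6.40×51 + 10.17×86 = 539.76 + 326.4 + 874.62 = 1740.78
link = 1883.48/1740.78 = 1.081975
Chained index = 100 × 0.897212 × 1.026193 × 1.081975 = 99.6188

99.62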